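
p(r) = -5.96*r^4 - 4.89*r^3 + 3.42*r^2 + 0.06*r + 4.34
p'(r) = -23.84*r^3 - 14.67*r^2 + 6.84*r + 0.06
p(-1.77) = -16.43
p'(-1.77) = 74.19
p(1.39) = -24.35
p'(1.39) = -82.80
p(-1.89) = -26.59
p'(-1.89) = 95.68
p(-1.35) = 2.73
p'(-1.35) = 22.75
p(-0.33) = 4.80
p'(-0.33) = -2.94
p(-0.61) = 5.86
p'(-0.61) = -4.16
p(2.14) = -152.79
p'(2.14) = -286.13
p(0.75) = 2.36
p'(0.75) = -13.12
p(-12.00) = -114640.54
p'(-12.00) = 39001.02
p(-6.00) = -6540.82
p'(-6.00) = 4580.34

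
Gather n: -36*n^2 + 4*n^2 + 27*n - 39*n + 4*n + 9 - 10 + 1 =-32*n^2 - 8*n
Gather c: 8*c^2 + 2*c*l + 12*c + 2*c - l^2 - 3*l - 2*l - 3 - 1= 8*c^2 + c*(2*l + 14) - l^2 - 5*l - 4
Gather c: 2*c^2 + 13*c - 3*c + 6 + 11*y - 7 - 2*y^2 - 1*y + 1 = 2*c^2 + 10*c - 2*y^2 + 10*y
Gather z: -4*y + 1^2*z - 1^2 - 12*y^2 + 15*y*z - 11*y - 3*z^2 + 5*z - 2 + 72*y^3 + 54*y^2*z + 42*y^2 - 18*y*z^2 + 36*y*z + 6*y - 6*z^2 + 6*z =72*y^3 + 30*y^2 - 9*y + z^2*(-18*y - 9) + z*(54*y^2 + 51*y + 12) - 3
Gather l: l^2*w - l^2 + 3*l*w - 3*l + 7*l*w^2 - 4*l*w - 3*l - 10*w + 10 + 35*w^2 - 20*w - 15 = l^2*(w - 1) + l*(7*w^2 - w - 6) + 35*w^2 - 30*w - 5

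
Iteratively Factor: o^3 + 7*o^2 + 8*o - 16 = (o + 4)*(o^2 + 3*o - 4) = (o - 1)*(o + 4)*(o + 4)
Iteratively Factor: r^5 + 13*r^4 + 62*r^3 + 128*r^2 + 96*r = (r + 4)*(r^4 + 9*r^3 + 26*r^2 + 24*r) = (r + 4)^2*(r^3 + 5*r^2 + 6*r) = (r + 2)*(r + 4)^2*(r^2 + 3*r) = r*(r + 2)*(r + 4)^2*(r + 3)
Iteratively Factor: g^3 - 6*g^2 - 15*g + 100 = (g + 4)*(g^2 - 10*g + 25) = (g - 5)*(g + 4)*(g - 5)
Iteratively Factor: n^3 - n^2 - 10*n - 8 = (n - 4)*(n^2 + 3*n + 2) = (n - 4)*(n + 2)*(n + 1)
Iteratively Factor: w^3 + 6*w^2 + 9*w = (w)*(w^2 + 6*w + 9) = w*(w + 3)*(w + 3)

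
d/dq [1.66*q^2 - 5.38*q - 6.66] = 3.32*q - 5.38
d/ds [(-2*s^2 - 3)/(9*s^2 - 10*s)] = 2*(10*s^2 + 27*s - 15)/(s^2*(81*s^2 - 180*s + 100))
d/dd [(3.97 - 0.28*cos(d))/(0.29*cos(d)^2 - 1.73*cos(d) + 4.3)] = (-0.0812*cos(d)^2 + 2.3026*cos(d) - 5.6641)*sin(d)/(0.0841*cos(d)^4 - 1.0034*cos(d)^3 + 5.4869*cos(d)^2 - 14.878*cos(d) + 18.49)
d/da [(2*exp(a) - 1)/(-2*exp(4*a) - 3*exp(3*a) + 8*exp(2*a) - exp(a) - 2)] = ((2*exp(a) - 1)*(8*exp(3*a) + 9*exp(2*a) - 16*exp(a) + 1) - 4*exp(4*a) - 6*exp(3*a) + 16*exp(2*a) - 2*exp(a) - 4)*exp(a)/(2*exp(4*a) + 3*exp(3*a) - 8*exp(2*a) + exp(a) + 2)^2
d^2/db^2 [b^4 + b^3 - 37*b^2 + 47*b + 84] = 12*b^2 + 6*b - 74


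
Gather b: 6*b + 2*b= 8*b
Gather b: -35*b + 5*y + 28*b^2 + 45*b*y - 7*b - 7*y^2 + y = 28*b^2 + b*(45*y - 42) - 7*y^2 + 6*y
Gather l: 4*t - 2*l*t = -2*l*t + 4*t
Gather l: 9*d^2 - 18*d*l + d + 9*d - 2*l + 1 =9*d^2 + 10*d + l*(-18*d - 2) + 1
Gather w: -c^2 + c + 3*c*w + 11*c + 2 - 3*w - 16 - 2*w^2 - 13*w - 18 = -c^2 + 12*c - 2*w^2 + w*(3*c - 16) - 32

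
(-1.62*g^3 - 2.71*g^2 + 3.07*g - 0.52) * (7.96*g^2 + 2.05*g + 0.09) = -12.8952*g^5 - 24.8926*g^4 + 18.7359*g^3 + 1.9104*g^2 - 0.7897*g - 0.0468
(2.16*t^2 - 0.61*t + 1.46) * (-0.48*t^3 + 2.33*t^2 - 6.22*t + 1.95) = -1.0368*t^5 + 5.3256*t^4 - 15.5573*t^3 + 11.408*t^2 - 10.2707*t + 2.847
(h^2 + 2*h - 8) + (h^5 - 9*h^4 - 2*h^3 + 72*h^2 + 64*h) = h^5 - 9*h^4 - 2*h^3 + 73*h^2 + 66*h - 8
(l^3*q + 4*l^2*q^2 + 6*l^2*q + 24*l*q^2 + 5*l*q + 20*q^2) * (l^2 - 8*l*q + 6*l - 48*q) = l^5*q - 4*l^4*q^2 + 12*l^4*q - 32*l^3*q^3 - 48*l^3*q^2 + 41*l^3*q - 384*l^2*q^3 - 164*l^2*q^2 + 30*l^2*q - 1312*l*q^3 - 120*l*q^2 - 960*q^3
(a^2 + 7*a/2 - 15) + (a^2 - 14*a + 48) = 2*a^2 - 21*a/2 + 33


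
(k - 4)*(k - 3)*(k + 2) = k^3 - 5*k^2 - 2*k + 24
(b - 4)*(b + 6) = b^2 + 2*b - 24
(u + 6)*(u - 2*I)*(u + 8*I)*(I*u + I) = I*u^4 - 6*u^3 + 7*I*u^3 - 42*u^2 + 22*I*u^2 - 36*u + 112*I*u + 96*I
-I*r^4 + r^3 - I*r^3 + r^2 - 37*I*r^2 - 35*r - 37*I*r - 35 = (r - 5*I)*(r - I)*(r + 7*I)*(-I*r - I)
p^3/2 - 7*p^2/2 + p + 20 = (p/2 + 1)*(p - 5)*(p - 4)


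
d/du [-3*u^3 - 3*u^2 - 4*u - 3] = -9*u^2 - 6*u - 4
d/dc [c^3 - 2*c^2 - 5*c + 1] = 3*c^2 - 4*c - 5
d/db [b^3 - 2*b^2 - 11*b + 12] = 3*b^2 - 4*b - 11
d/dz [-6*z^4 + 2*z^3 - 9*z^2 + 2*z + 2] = -24*z^3 + 6*z^2 - 18*z + 2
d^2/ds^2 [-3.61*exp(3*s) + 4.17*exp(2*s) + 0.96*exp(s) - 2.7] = (-32.49*exp(2*s) + 16.68*exp(s) + 0.96)*exp(s)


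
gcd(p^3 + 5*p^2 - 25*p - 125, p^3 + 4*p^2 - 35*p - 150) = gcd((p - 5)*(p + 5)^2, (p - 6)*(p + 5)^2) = p^2 + 10*p + 25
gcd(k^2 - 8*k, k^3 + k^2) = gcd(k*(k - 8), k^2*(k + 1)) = k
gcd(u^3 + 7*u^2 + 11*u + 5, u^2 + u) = u + 1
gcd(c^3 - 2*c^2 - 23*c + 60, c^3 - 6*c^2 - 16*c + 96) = c - 4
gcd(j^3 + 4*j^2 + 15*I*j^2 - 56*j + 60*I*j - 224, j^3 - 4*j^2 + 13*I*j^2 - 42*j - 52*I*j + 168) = j + 7*I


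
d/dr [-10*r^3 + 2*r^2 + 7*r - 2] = -30*r^2 + 4*r + 7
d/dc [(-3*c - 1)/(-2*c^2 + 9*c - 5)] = 2*(-3*c^2 - 2*c + 12)/(4*c^4 - 36*c^3 + 101*c^2 - 90*c + 25)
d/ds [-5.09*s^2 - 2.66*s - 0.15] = -10.18*s - 2.66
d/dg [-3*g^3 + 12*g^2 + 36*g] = -9*g^2 + 24*g + 36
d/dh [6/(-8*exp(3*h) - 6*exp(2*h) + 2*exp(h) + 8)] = (36*exp(2*h) + 18*exp(h) - 3)*exp(h)/(4*exp(3*h) + 3*exp(2*h) - exp(h) - 4)^2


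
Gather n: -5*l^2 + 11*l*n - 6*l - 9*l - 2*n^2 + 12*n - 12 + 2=-5*l^2 - 15*l - 2*n^2 + n*(11*l + 12) - 10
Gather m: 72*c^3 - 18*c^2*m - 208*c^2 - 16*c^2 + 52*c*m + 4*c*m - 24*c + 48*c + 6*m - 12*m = 72*c^3 - 224*c^2 + 24*c + m*(-18*c^2 + 56*c - 6)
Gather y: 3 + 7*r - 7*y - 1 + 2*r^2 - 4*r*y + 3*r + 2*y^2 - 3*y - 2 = 2*r^2 + 10*r + 2*y^2 + y*(-4*r - 10)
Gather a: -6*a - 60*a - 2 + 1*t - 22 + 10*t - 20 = -66*a + 11*t - 44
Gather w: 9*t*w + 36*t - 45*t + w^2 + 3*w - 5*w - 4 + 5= -9*t + w^2 + w*(9*t - 2) + 1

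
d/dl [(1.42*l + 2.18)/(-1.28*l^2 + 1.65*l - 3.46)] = (1.8176*l^2 + 5.5808*l - 8.5102)/(1.6384*l^4 - 4.224*l^3 + 11.5801*l^2 - 11.418*l + 11.9716)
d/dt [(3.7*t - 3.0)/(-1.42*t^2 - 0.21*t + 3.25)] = (5.254*t^2 - 8.52*t + 11.395)/(2.0164*t^4 + 0.5964*t^3 - 9.1859*t^2 - 1.365*t + 10.5625)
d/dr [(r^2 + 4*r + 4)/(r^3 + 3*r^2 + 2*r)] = (-r^2 - 4*r - 2)/(r^2*(r^2 + 2*r + 1))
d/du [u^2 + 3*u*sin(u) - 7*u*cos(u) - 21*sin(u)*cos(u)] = 7*u*sin(u) + 3*u*cos(u) + 2*u + 3*sin(u) - 7*cos(u) - 21*cos(2*u)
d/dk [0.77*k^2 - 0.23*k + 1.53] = 1.54*k - 0.23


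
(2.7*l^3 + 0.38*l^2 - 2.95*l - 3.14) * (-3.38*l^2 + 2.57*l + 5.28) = -9.126*l^5 + 5.6546*l^4 + 25.2036*l^3 + 5.0381*l^2 - 23.6458*l - 16.5792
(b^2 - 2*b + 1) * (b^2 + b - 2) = b^4 - b^3 - 3*b^2 + 5*b - 2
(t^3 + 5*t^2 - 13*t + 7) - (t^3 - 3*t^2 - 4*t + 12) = 8*t^2 - 9*t - 5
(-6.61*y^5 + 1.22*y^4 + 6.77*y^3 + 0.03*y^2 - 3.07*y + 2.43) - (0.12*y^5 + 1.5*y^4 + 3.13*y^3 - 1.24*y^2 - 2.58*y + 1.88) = -6.73*y^5 - 0.28*y^4 + 3.64*y^3 + 1.27*y^2 - 0.49*y + 0.55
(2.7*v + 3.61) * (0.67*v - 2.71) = 1.809*v^2 - 4.8983*v - 9.7831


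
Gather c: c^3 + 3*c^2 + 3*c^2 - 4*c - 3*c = c^3 + 6*c^2 - 7*c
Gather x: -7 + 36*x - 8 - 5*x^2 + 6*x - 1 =-5*x^2 + 42*x - 16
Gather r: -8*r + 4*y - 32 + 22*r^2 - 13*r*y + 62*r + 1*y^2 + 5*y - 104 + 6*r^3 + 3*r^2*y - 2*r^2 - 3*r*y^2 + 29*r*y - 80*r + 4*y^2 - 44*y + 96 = 6*r^3 + r^2*(3*y + 20) + r*(-3*y^2 + 16*y - 26) + 5*y^2 - 35*y - 40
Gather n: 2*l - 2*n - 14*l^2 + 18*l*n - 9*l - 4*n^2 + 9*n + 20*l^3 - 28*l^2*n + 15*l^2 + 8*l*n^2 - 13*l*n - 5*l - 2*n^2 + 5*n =20*l^3 + l^2 - 12*l + n^2*(8*l - 6) + n*(-28*l^2 + 5*l + 12)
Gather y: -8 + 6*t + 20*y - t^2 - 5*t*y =-t^2 + 6*t + y*(20 - 5*t) - 8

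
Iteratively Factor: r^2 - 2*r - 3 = (r + 1)*(r - 3)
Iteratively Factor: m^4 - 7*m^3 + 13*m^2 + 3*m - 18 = (m - 3)*(m^3 - 4*m^2 + m + 6) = (m - 3)*(m + 1)*(m^2 - 5*m + 6) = (m - 3)*(m - 2)*(m + 1)*(m - 3)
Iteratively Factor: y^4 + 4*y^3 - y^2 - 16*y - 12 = (y - 2)*(y^3 + 6*y^2 + 11*y + 6) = (y - 2)*(y + 2)*(y^2 + 4*y + 3) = (y - 2)*(y + 2)*(y + 3)*(y + 1)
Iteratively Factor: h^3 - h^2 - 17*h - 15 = (h + 3)*(h^2 - 4*h - 5) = (h - 5)*(h + 3)*(h + 1)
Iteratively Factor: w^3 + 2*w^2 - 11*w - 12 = (w + 4)*(w^2 - 2*w - 3) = (w - 3)*(w + 4)*(w + 1)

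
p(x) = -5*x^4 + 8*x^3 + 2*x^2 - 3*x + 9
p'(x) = -20*x^3 + 24*x^2 + 4*x - 3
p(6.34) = -5969.34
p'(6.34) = -4109.75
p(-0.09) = 9.28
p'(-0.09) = -3.15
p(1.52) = 10.47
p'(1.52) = -11.71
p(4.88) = -1863.93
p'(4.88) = -1736.22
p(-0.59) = 9.22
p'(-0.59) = 7.10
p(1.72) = 6.70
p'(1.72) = -26.89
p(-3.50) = -1049.31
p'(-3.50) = 1134.50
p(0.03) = 8.91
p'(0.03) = -2.86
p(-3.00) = -585.00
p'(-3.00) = 741.00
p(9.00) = -26829.00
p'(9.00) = -12603.00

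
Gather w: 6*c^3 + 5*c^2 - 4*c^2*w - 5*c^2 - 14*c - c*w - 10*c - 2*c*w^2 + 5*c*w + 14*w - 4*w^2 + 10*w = 6*c^3 - 24*c + w^2*(-2*c - 4) + w*(-4*c^2 + 4*c + 24)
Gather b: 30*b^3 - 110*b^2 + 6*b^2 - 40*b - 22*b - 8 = 30*b^3 - 104*b^2 - 62*b - 8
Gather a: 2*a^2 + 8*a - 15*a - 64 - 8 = 2*a^2 - 7*a - 72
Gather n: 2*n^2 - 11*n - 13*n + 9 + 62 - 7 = 2*n^2 - 24*n + 64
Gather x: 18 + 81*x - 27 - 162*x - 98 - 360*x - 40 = -441*x - 147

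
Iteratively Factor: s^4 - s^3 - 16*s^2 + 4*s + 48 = (s + 2)*(s^3 - 3*s^2 - 10*s + 24) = (s - 2)*(s + 2)*(s^2 - s - 12) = (s - 4)*(s - 2)*(s + 2)*(s + 3)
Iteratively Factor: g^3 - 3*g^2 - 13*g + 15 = (g - 1)*(g^2 - 2*g - 15) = (g - 1)*(g + 3)*(g - 5)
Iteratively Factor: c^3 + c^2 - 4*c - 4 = (c + 1)*(c^2 - 4) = (c + 1)*(c + 2)*(c - 2)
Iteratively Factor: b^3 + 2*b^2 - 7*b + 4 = (b - 1)*(b^2 + 3*b - 4) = (b - 1)*(b + 4)*(b - 1)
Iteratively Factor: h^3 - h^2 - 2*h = (h)*(h^2 - h - 2) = h*(h + 1)*(h - 2)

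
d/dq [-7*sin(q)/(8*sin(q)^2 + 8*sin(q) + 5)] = 7*(8*sin(q)^2 - 5)*cos(q)/(8*sin(q)^2 + 8*sin(q) + 5)^2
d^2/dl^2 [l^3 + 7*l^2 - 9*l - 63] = 6*l + 14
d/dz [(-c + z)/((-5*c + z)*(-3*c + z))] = ((-c + z)*(3*c - z) + (-c + z)*(5*c - z) + (3*c - z)*(5*c - z))/((3*c - z)^2*(5*c - z)^2)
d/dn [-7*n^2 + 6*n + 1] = 6 - 14*n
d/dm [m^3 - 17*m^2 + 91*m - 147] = 3*m^2 - 34*m + 91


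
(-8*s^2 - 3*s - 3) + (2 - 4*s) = -8*s^2 - 7*s - 1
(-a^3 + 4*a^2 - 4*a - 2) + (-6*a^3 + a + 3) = -7*a^3 + 4*a^2 - 3*a + 1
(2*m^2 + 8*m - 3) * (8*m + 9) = 16*m^3 + 82*m^2 + 48*m - 27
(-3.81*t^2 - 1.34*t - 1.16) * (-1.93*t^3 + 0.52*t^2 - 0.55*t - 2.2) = 7.3533*t^5 + 0.605*t^4 + 3.6375*t^3 + 8.5158*t^2 + 3.586*t + 2.552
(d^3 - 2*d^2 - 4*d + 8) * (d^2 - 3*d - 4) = d^5 - 5*d^4 - 2*d^3 + 28*d^2 - 8*d - 32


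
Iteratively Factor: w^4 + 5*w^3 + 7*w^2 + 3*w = (w + 1)*(w^3 + 4*w^2 + 3*w) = (w + 1)^2*(w^2 + 3*w) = (w + 1)^2*(w + 3)*(w)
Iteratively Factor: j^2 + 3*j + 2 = (j + 2)*(j + 1)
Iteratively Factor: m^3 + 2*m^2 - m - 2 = (m + 1)*(m^2 + m - 2) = (m + 1)*(m + 2)*(m - 1)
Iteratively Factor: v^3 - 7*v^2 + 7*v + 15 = (v - 5)*(v^2 - 2*v - 3) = (v - 5)*(v + 1)*(v - 3)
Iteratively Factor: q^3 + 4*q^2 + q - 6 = (q + 2)*(q^2 + 2*q - 3) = (q - 1)*(q + 2)*(q + 3)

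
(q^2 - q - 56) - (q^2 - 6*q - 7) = 5*q - 49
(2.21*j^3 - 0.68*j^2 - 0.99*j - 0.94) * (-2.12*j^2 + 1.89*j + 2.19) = -4.6852*j^5 + 5.6185*j^4 + 5.6535*j^3 - 1.3675*j^2 - 3.9447*j - 2.0586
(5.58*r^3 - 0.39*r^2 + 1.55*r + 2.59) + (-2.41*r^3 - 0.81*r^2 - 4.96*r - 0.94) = 3.17*r^3 - 1.2*r^2 - 3.41*r + 1.65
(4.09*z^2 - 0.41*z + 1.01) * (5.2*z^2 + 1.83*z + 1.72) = 21.268*z^4 + 5.3527*z^3 + 11.5365*z^2 + 1.1431*z + 1.7372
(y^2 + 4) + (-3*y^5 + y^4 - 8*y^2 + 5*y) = -3*y^5 + y^4 - 7*y^2 + 5*y + 4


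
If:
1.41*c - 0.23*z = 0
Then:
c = 0.163120567375887*z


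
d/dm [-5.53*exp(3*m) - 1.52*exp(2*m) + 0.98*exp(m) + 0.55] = (-16.59*exp(2*m) - 3.04*exp(m) + 0.98)*exp(m)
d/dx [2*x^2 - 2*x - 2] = 4*x - 2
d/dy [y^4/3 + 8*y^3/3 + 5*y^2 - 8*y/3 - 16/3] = 4*y^3/3 + 8*y^2 + 10*y - 8/3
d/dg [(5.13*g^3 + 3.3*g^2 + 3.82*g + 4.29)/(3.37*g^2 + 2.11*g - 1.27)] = (17.2881*g^4 + 21.6486*g^3 - 25.4557*g^2 - 37.2966*g - 13.9033)/(11.3569*g^4 + 14.2214*g^3 - 4.1077*g^2 - 5.3594*g + 1.6129)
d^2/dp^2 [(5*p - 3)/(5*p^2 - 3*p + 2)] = 2*(15*(2 - 5*p)*(5*p^2 - 3*p + 2) + (5*p - 3)*(10*p - 3)^2)/(5*p^2 - 3*p + 2)^3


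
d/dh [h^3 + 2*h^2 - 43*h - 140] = 3*h^2 + 4*h - 43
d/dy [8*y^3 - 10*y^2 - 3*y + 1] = 24*y^2 - 20*y - 3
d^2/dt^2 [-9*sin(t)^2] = -18*cos(2*t)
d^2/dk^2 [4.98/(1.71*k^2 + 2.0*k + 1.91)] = (-29.124036*k^2 - 34.0632*k + 4.98*(3.42*k + 2.0)*(6.84*k + 4.0) - 32.530356)/(1.71*k^2 + 2.0*k + 1.91)^3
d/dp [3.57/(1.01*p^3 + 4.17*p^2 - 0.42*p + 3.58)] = (-10.8171*p^2 - 29.7738*p + 1.4994)/(1.01*p^3 + 4.17*p^2 - 0.42*p + 3.58)^2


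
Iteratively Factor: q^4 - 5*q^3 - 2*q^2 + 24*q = (q + 2)*(q^3 - 7*q^2 + 12*q) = q*(q + 2)*(q^2 - 7*q + 12) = q*(q - 3)*(q + 2)*(q - 4)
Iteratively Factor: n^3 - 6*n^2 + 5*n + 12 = (n + 1)*(n^2 - 7*n + 12) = (n - 3)*(n + 1)*(n - 4)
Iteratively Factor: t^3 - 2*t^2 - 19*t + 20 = (t + 4)*(t^2 - 6*t + 5) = (t - 1)*(t + 4)*(t - 5)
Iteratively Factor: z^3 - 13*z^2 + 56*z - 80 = (z - 5)*(z^2 - 8*z + 16) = (z - 5)*(z - 4)*(z - 4)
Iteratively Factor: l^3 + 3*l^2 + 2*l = (l + 1)*(l^2 + 2*l) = (l + 1)*(l + 2)*(l)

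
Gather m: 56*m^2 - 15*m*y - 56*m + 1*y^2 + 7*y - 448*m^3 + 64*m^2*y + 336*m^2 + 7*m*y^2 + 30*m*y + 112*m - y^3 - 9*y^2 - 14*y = -448*m^3 + m^2*(64*y + 392) + m*(7*y^2 + 15*y + 56) - y^3 - 8*y^2 - 7*y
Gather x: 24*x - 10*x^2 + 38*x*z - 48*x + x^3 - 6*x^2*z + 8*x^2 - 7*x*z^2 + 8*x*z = x^3 + x^2*(-6*z - 2) + x*(-7*z^2 + 46*z - 24)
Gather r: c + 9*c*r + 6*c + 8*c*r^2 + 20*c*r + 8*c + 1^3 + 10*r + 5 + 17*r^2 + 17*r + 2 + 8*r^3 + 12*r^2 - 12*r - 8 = 15*c + 8*r^3 + r^2*(8*c + 29) + r*(29*c + 15)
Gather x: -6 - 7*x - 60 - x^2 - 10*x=-x^2 - 17*x - 66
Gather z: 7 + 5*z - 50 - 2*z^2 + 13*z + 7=-2*z^2 + 18*z - 36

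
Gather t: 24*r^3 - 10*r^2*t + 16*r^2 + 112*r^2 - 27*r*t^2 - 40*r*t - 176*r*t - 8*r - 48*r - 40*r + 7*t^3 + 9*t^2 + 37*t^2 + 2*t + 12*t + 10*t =24*r^3 + 128*r^2 - 96*r + 7*t^3 + t^2*(46 - 27*r) + t*(-10*r^2 - 216*r + 24)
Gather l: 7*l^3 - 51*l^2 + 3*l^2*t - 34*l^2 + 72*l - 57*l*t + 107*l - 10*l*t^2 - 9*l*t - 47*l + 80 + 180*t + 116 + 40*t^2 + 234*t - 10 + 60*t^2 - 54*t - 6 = 7*l^3 + l^2*(3*t - 85) + l*(-10*t^2 - 66*t + 132) + 100*t^2 + 360*t + 180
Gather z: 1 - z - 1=-z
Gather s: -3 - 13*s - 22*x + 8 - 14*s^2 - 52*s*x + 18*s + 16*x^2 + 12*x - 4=-14*s^2 + s*(5 - 52*x) + 16*x^2 - 10*x + 1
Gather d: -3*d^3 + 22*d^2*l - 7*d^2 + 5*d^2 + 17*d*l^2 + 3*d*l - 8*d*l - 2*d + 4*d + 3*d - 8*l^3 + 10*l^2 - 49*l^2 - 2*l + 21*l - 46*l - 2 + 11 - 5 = -3*d^3 + d^2*(22*l - 2) + d*(17*l^2 - 5*l + 5) - 8*l^3 - 39*l^2 - 27*l + 4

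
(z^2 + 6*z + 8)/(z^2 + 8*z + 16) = (z + 2)/(z + 4)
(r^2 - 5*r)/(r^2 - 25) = r/(r + 5)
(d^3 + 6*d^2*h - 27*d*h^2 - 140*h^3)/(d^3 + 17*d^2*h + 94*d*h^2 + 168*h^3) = (d - 5*h)/(d + 6*h)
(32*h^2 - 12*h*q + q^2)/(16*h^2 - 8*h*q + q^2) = (-8*h + q)/(-4*h + q)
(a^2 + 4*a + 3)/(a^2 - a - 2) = (a + 3)/(a - 2)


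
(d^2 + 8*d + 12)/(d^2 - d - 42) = (d + 2)/(d - 7)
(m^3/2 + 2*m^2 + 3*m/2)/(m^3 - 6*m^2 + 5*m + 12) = m*(m + 3)/(2*(m^2 - 7*m + 12))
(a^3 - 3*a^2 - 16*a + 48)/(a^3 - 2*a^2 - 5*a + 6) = (a^2 - 16)/(a^2 + a - 2)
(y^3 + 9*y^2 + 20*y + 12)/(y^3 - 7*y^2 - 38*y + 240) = (y^2 + 3*y + 2)/(y^2 - 13*y + 40)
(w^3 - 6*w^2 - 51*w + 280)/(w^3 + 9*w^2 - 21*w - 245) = (w - 8)/(w + 7)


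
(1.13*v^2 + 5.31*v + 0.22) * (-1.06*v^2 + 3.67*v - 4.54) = -1.1978*v^4 - 1.4815*v^3 + 14.1243*v^2 - 23.3*v - 0.9988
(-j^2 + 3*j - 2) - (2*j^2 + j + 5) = -3*j^2 + 2*j - 7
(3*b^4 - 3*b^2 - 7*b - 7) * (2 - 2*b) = -6*b^5 + 6*b^4 + 6*b^3 + 8*b^2 - 14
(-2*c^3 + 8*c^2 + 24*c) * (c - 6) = -2*c^4 + 20*c^3 - 24*c^2 - 144*c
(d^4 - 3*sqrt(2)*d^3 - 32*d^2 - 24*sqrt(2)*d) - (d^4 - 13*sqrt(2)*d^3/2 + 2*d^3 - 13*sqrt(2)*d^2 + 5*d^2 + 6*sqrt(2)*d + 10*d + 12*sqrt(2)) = -2*d^3 + 7*sqrt(2)*d^3/2 - 37*d^2 + 13*sqrt(2)*d^2 - 30*sqrt(2)*d - 10*d - 12*sqrt(2)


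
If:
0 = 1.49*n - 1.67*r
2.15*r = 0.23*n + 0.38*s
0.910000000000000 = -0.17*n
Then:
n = -5.35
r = -4.78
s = -23.78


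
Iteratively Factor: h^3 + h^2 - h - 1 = (h - 1)*(h^2 + 2*h + 1) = (h - 1)*(h + 1)*(h + 1)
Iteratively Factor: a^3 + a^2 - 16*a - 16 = (a + 4)*(a^2 - 3*a - 4) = (a + 1)*(a + 4)*(a - 4)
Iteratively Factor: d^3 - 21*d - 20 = (d + 4)*(d^2 - 4*d - 5) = (d - 5)*(d + 4)*(d + 1)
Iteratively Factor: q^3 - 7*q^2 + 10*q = (q - 2)*(q^2 - 5*q) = q*(q - 2)*(q - 5)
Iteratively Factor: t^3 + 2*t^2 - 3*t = (t - 1)*(t^2 + 3*t) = t*(t - 1)*(t + 3)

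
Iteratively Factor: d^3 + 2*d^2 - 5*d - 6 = (d - 2)*(d^2 + 4*d + 3) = (d - 2)*(d + 3)*(d + 1)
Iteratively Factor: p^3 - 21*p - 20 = (p - 5)*(p^2 + 5*p + 4) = (p - 5)*(p + 1)*(p + 4)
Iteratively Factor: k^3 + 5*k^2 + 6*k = (k + 2)*(k^2 + 3*k) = k*(k + 2)*(k + 3)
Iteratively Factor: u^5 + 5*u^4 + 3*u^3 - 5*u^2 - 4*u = (u - 1)*(u^4 + 6*u^3 + 9*u^2 + 4*u) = (u - 1)*(u + 1)*(u^3 + 5*u^2 + 4*u) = (u - 1)*(u + 1)*(u + 4)*(u^2 + u) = u*(u - 1)*(u + 1)*(u + 4)*(u + 1)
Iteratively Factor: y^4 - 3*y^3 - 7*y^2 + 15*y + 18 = (y - 3)*(y^3 - 7*y - 6) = (y - 3)*(y + 2)*(y^2 - 2*y - 3) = (y - 3)^2*(y + 2)*(y + 1)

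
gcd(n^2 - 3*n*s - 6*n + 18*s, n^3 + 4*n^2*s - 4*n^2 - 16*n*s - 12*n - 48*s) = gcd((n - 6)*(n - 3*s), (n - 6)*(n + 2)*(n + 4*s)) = n - 6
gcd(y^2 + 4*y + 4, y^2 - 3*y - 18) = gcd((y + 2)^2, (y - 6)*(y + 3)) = 1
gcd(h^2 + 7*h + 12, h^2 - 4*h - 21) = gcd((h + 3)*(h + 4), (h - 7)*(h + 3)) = h + 3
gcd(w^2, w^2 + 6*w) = w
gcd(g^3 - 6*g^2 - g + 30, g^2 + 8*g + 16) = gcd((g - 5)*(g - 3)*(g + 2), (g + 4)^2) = 1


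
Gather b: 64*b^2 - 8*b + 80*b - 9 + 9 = 64*b^2 + 72*b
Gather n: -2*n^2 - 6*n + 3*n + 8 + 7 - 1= -2*n^2 - 3*n + 14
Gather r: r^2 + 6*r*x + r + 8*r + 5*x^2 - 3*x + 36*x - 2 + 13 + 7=r^2 + r*(6*x + 9) + 5*x^2 + 33*x + 18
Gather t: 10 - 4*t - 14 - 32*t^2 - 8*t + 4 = -32*t^2 - 12*t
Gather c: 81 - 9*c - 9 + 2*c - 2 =70 - 7*c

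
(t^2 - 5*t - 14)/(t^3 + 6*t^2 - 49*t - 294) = (t + 2)/(t^2 + 13*t + 42)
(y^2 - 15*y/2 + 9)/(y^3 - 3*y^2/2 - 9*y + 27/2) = (y - 6)/(y^2 - 9)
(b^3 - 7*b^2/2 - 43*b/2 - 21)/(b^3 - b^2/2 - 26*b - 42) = (2*b^2 - 11*b - 21)/(2*b^2 - 5*b - 42)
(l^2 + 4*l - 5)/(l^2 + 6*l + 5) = (l - 1)/(l + 1)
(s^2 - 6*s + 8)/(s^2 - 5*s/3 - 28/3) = 3*(s - 2)/(3*s + 7)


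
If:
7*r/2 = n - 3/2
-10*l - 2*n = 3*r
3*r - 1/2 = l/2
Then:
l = -2/5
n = 37/20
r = 1/10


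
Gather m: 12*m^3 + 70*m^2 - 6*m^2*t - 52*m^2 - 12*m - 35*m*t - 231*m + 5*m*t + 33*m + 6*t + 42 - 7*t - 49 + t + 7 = 12*m^3 + m^2*(18 - 6*t) + m*(-30*t - 210)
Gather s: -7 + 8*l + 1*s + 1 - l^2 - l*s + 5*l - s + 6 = -l^2 - l*s + 13*l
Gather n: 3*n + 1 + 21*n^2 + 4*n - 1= 21*n^2 + 7*n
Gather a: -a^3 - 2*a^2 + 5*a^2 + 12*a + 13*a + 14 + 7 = -a^3 + 3*a^2 + 25*a + 21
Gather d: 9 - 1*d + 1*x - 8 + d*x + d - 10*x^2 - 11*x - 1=d*x - 10*x^2 - 10*x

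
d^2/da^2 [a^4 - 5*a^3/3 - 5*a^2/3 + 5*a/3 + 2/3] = 12*a^2 - 10*a - 10/3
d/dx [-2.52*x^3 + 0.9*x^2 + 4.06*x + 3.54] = -7.56*x^2 + 1.8*x + 4.06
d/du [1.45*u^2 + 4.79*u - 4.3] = 2.9*u + 4.79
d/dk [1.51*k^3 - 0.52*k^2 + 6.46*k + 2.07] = 4.53*k^2 - 1.04*k + 6.46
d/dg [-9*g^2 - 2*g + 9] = -18*g - 2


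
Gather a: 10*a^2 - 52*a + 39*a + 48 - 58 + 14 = 10*a^2 - 13*a + 4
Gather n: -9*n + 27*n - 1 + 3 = 18*n + 2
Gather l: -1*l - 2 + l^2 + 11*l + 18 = l^2 + 10*l + 16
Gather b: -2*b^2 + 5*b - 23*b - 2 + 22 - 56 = -2*b^2 - 18*b - 36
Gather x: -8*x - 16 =-8*x - 16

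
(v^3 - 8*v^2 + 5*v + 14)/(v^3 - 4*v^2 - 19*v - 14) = (v - 2)/(v + 2)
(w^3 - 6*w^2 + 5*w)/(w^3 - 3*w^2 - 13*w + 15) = w/(w + 3)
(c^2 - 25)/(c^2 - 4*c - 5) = (c + 5)/(c + 1)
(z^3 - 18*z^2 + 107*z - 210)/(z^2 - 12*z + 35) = z - 6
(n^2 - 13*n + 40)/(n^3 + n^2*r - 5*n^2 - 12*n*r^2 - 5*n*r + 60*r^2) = (8 - n)/(-n^2 - n*r + 12*r^2)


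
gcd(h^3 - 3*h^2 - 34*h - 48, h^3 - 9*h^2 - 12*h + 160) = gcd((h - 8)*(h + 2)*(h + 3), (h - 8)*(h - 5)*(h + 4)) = h - 8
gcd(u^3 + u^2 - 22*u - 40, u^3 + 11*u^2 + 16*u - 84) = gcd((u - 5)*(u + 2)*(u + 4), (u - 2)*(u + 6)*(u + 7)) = 1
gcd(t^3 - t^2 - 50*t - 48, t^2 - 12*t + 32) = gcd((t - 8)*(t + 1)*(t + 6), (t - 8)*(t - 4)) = t - 8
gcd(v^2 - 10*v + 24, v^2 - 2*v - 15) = 1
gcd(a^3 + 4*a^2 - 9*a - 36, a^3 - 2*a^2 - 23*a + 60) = a - 3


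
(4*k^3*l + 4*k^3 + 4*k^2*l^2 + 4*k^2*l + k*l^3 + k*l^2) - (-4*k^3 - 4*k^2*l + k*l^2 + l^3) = 4*k^3*l + 8*k^3 + 4*k^2*l^2 + 8*k^2*l + k*l^3 - l^3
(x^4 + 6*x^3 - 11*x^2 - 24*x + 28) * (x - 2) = x^5 + 4*x^4 - 23*x^3 - 2*x^2 + 76*x - 56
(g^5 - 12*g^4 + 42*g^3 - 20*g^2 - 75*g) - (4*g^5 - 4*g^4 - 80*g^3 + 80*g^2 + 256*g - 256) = -3*g^5 - 8*g^4 + 122*g^3 - 100*g^2 - 331*g + 256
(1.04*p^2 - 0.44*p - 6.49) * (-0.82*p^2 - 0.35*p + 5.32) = -0.8528*p^4 - 0.00320000000000004*p^3 + 11.0086*p^2 - 0.0693000000000001*p - 34.5268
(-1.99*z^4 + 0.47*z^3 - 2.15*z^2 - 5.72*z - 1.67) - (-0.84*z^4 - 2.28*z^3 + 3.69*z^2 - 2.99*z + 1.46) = -1.15*z^4 + 2.75*z^3 - 5.84*z^2 - 2.73*z - 3.13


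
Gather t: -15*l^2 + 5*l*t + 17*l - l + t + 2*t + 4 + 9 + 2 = -15*l^2 + 16*l + t*(5*l + 3) + 15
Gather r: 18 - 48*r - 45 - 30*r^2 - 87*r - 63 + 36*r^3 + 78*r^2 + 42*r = 36*r^3 + 48*r^2 - 93*r - 90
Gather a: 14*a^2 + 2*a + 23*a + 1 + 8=14*a^2 + 25*a + 9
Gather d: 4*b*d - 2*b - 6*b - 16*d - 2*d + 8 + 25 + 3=-8*b + d*(4*b - 18) + 36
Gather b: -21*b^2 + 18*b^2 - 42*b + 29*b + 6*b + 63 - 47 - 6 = -3*b^2 - 7*b + 10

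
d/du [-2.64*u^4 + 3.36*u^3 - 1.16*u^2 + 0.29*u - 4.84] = -10.56*u^3 + 10.08*u^2 - 2.32*u + 0.29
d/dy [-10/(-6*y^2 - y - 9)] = 10*(-12*y - 1)/(6*y^2 + y + 9)^2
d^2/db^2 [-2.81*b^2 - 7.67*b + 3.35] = -5.62000000000000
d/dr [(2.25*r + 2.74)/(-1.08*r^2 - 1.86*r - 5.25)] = (2.43*r^2 + 5.9184*r - 6.7161)/(1.1664*r^4 + 4.0176*r^3 + 14.7996*r^2 + 19.53*r + 27.5625)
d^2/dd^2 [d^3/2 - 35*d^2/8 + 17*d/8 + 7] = 3*d - 35/4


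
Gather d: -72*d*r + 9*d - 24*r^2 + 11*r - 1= d*(9 - 72*r) - 24*r^2 + 11*r - 1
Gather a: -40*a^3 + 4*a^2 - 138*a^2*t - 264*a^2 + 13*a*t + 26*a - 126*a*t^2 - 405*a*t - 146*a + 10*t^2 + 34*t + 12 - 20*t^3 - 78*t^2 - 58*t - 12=-40*a^3 + a^2*(-138*t - 260) + a*(-126*t^2 - 392*t - 120) - 20*t^3 - 68*t^2 - 24*t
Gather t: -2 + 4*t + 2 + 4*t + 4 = 8*t + 4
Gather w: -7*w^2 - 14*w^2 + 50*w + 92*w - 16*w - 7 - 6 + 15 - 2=-21*w^2 + 126*w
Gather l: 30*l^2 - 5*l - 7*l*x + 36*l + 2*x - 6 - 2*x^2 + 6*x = 30*l^2 + l*(31 - 7*x) - 2*x^2 + 8*x - 6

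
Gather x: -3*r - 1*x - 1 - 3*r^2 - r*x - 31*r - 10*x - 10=-3*r^2 - 34*r + x*(-r - 11) - 11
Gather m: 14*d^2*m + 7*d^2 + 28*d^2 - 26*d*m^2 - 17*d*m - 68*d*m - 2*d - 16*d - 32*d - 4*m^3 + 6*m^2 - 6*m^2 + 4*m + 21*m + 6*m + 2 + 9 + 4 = 35*d^2 - 26*d*m^2 - 50*d - 4*m^3 + m*(14*d^2 - 85*d + 31) + 15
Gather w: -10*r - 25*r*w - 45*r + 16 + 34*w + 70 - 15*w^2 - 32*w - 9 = -55*r - 15*w^2 + w*(2 - 25*r) + 77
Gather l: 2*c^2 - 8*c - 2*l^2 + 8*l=2*c^2 - 8*c - 2*l^2 + 8*l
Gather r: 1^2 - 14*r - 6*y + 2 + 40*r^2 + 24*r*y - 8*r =40*r^2 + r*(24*y - 22) - 6*y + 3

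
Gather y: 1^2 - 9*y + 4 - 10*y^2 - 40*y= -10*y^2 - 49*y + 5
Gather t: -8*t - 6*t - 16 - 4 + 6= -14*t - 14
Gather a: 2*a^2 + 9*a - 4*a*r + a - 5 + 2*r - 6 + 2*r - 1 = 2*a^2 + a*(10 - 4*r) + 4*r - 12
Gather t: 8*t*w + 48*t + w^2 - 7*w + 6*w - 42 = t*(8*w + 48) + w^2 - w - 42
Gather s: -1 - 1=-2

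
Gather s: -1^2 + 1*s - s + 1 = 0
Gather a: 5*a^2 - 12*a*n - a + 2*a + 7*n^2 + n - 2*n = 5*a^2 + a*(1 - 12*n) + 7*n^2 - n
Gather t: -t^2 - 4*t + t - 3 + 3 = -t^2 - 3*t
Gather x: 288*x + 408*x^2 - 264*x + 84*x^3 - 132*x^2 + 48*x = 84*x^3 + 276*x^2 + 72*x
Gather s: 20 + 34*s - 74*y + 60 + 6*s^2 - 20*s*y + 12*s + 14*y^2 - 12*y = 6*s^2 + s*(46 - 20*y) + 14*y^2 - 86*y + 80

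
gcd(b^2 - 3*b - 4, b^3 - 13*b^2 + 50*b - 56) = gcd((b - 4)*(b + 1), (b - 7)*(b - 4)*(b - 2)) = b - 4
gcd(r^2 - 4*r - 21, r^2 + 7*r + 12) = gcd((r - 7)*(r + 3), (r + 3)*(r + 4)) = r + 3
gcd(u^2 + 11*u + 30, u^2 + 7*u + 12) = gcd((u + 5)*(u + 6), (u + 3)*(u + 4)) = 1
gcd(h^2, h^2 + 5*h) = h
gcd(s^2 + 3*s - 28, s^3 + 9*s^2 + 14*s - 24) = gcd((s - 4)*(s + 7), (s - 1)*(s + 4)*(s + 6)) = 1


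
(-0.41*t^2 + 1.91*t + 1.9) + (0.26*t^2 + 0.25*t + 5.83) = -0.15*t^2 + 2.16*t + 7.73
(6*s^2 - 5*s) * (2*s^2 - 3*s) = 12*s^4 - 28*s^3 + 15*s^2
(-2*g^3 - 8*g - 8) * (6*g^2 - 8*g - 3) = -12*g^5 + 16*g^4 - 42*g^3 + 16*g^2 + 88*g + 24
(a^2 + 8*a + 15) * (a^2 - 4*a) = a^4 + 4*a^3 - 17*a^2 - 60*a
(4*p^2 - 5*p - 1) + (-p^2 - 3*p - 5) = 3*p^2 - 8*p - 6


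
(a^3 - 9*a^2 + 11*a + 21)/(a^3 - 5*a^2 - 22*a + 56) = (a^2 - 2*a - 3)/(a^2 + 2*a - 8)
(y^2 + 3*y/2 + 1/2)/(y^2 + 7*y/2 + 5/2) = (2*y + 1)/(2*y + 5)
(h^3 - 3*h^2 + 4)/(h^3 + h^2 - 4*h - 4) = (h - 2)/(h + 2)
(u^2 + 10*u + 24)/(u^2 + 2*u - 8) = (u + 6)/(u - 2)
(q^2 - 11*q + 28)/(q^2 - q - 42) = (q - 4)/(q + 6)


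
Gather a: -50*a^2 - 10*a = -50*a^2 - 10*a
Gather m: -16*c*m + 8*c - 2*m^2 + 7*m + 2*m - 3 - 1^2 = 8*c - 2*m^2 + m*(9 - 16*c) - 4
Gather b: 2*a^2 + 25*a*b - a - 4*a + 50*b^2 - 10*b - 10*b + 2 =2*a^2 - 5*a + 50*b^2 + b*(25*a - 20) + 2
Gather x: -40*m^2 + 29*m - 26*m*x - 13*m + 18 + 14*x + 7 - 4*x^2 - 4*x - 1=-40*m^2 + 16*m - 4*x^2 + x*(10 - 26*m) + 24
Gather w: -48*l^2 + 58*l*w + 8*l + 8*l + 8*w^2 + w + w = -48*l^2 + 16*l + 8*w^2 + w*(58*l + 2)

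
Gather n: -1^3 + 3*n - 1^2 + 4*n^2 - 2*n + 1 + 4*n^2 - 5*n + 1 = 8*n^2 - 4*n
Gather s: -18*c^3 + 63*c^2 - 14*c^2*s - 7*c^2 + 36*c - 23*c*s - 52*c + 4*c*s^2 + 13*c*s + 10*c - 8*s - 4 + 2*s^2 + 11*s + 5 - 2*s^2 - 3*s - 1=-18*c^3 + 56*c^2 + 4*c*s^2 - 6*c + s*(-14*c^2 - 10*c)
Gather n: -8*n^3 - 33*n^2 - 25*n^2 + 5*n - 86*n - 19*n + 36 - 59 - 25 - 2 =-8*n^3 - 58*n^2 - 100*n - 50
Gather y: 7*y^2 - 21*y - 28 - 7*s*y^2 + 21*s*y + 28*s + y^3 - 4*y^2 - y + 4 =28*s + y^3 + y^2*(3 - 7*s) + y*(21*s - 22) - 24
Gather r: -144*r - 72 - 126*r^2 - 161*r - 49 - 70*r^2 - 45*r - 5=-196*r^2 - 350*r - 126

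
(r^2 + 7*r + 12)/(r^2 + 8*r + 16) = (r + 3)/(r + 4)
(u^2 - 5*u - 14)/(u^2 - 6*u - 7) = (u + 2)/(u + 1)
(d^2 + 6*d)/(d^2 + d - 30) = d/(d - 5)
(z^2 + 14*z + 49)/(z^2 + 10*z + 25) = (z^2 + 14*z + 49)/(z^2 + 10*z + 25)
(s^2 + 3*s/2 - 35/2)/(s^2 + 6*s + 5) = (s - 7/2)/(s + 1)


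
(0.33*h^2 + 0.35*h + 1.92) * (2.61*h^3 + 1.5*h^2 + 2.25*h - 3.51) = 0.8613*h^5 + 1.4085*h^4 + 6.2787*h^3 + 2.5092*h^2 + 3.0915*h - 6.7392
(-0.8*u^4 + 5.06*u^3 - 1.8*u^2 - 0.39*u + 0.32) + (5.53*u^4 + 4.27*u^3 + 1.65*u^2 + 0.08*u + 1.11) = 4.73*u^4 + 9.33*u^3 - 0.15*u^2 - 0.31*u + 1.43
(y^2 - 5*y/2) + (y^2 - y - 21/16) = 2*y^2 - 7*y/2 - 21/16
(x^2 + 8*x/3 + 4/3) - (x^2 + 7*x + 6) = -13*x/3 - 14/3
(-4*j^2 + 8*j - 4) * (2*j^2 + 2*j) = -8*j^4 + 8*j^3 + 8*j^2 - 8*j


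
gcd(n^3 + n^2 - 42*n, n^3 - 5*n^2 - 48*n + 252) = n^2 + n - 42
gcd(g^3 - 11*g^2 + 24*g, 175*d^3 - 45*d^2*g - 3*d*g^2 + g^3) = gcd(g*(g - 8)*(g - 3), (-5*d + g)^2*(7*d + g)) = 1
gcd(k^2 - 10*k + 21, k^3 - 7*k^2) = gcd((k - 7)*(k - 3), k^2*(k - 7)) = k - 7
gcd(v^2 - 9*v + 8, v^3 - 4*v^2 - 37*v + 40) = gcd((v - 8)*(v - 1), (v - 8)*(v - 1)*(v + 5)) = v^2 - 9*v + 8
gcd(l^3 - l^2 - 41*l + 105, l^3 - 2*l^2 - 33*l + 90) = l^2 - 8*l + 15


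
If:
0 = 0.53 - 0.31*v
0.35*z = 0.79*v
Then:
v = 1.71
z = 3.86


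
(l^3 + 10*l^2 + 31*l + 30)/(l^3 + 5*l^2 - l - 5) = (l^2 + 5*l + 6)/(l^2 - 1)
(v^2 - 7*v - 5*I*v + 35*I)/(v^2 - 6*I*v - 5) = (v - 7)/(v - I)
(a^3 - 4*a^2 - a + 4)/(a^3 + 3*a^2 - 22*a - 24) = (a - 1)/(a + 6)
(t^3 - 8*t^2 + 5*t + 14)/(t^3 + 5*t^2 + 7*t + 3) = (t^2 - 9*t + 14)/(t^2 + 4*t + 3)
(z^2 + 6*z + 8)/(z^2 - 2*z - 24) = (z + 2)/(z - 6)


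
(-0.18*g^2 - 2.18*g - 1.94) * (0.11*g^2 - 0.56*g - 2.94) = -0.0198*g^4 - 0.139*g^3 + 1.5366*g^2 + 7.4956*g + 5.7036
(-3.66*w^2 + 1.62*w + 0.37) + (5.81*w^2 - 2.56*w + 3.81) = 2.15*w^2 - 0.94*w + 4.18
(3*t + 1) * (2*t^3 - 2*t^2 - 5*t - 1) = 6*t^4 - 4*t^3 - 17*t^2 - 8*t - 1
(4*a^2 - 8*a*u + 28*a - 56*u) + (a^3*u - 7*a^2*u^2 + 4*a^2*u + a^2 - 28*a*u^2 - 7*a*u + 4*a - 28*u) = a^3*u - 7*a^2*u^2 + 4*a^2*u + 5*a^2 - 28*a*u^2 - 15*a*u + 32*a - 84*u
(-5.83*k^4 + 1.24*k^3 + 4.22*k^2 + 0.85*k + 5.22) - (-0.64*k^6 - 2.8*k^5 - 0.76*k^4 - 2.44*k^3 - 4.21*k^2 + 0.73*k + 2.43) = 0.64*k^6 + 2.8*k^5 - 5.07*k^4 + 3.68*k^3 + 8.43*k^2 + 0.12*k + 2.79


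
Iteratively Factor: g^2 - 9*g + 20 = (g - 4)*(g - 5)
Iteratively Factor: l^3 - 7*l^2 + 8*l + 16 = (l - 4)*(l^2 - 3*l - 4) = (l - 4)^2*(l + 1)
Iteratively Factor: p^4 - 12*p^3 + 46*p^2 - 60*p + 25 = (p - 5)*(p^3 - 7*p^2 + 11*p - 5) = (p - 5)*(p - 1)*(p^2 - 6*p + 5) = (p - 5)^2*(p - 1)*(p - 1)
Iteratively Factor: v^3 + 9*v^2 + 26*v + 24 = (v + 4)*(v^2 + 5*v + 6) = (v + 3)*(v + 4)*(v + 2)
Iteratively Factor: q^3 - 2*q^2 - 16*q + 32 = (q - 4)*(q^2 + 2*q - 8) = (q - 4)*(q - 2)*(q + 4)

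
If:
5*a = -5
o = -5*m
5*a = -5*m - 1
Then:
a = -1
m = 4/5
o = -4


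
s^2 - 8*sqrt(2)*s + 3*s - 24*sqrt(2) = (s + 3)*(s - 8*sqrt(2))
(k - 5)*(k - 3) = k^2 - 8*k + 15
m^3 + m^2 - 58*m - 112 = (m - 8)*(m + 2)*(m + 7)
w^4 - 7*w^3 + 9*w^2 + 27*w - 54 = (w - 3)^3*(w + 2)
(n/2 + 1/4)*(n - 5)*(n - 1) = n^3/2 - 11*n^2/4 + n + 5/4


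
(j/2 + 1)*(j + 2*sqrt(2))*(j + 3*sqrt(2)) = j^3/2 + j^2 + 5*sqrt(2)*j^2/2 + 6*j + 5*sqrt(2)*j + 12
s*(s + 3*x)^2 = s^3 + 6*s^2*x + 9*s*x^2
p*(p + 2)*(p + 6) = p^3 + 8*p^2 + 12*p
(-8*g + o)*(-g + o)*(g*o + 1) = 8*g^3*o - 9*g^2*o^2 + 8*g^2 + g*o^3 - 9*g*o + o^2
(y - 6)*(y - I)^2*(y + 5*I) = y^4 - 6*y^3 + 3*I*y^3 + 9*y^2 - 18*I*y^2 - 54*y - 5*I*y + 30*I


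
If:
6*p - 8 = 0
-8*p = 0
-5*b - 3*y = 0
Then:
No Solution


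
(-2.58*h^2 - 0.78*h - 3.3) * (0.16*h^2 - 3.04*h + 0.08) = -0.4128*h^4 + 7.7184*h^3 + 1.6368*h^2 + 9.9696*h - 0.264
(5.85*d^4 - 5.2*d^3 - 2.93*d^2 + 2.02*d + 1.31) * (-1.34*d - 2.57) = -7.839*d^5 - 8.0665*d^4 + 17.2902*d^3 + 4.8233*d^2 - 6.9468*d - 3.3667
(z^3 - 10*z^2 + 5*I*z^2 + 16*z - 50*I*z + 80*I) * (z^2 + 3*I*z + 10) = z^5 - 10*z^4 + 8*I*z^4 + 11*z^3 - 80*I*z^3 + 50*z^2 + 178*I*z^2 - 80*z - 500*I*z + 800*I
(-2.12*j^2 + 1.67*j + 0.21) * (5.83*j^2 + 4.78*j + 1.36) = -12.3596*j^4 - 0.397500000000001*j^3 + 6.3237*j^2 + 3.275*j + 0.2856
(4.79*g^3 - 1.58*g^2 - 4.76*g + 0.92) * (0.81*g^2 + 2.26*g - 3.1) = 3.8799*g^5 + 9.5456*g^4 - 22.2754*g^3 - 5.1144*g^2 + 16.8352*g - 2.852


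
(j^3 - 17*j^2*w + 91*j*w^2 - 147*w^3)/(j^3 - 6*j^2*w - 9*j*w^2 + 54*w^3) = (-j^2 + 14*j*w - 49*w^2)/(-j^2 + 3*j*w + 18*w^2)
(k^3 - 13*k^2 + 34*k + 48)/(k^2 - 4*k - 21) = (-k^3 + 13*k^2 - 34*k - 48)/(-k^2 + 4*k + 21)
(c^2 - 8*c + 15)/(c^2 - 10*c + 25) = (c - 3)/(c - 5)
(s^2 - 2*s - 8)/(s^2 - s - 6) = (s - 4)/(s - 3)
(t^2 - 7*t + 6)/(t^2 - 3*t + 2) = (t - 6)/(t - 2)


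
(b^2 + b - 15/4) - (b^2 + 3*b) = -2*b - 15/4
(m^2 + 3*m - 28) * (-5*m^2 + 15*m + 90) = -5*m^4 + 275*m^2 - 150*m - 2520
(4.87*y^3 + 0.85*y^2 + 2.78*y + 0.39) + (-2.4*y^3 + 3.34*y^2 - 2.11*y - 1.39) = 2.47*y^3 + 4.19*y^2 + 0.67*y - 1.0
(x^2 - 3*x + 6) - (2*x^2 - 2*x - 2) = -x^2 - x + 8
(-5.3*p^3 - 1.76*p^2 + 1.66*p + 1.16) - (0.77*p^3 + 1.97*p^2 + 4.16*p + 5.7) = -6.07*p^3 - 3.73*p^2 - 2.5*p - 4.54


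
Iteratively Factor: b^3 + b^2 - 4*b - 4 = (b + 1)*(b^2 - 4) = (b + 1)*(b + 2)*(b - 2)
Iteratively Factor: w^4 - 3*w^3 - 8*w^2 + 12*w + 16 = (w + 1)*(w^3 - 4*w^2 - 4*w + 16) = (w - 2)*(w + 1)*(w^2 - 2*w - 8) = (w - 4)*(w - 2)*(w + 1)*(w + 2)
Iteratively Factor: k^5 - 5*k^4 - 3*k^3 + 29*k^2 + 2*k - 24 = (k - 4)*(k^4 - k^3 - 7*k^2 + k + 6) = (k - 4)*(k - 3)*(k^3 + 2*k^2 - k - 2) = (k - 4)*(k - 3)*(k + 1)*(k^2 + k - 2) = (k - 4)*(k - 3)*(k + 1)*(k + 2)*(k - 1)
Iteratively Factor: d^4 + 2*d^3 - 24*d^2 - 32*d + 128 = (d + 4)*(d^3 - 2*d^2 - 16*d + 32) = (d - 2)*(d + 4)*(d^2 - 16) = (d - 4)*(d - 2)*(d + 4)*(d + 4)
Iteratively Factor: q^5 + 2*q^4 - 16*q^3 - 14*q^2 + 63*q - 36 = (q - 1)*(q^4 + 3*q^3 - 13*q^2 - 27*q + 36) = (q - 3)*(q - 1)*(q^3 + 6*q^2 + 5*q - 12) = (q - 3)*(q - 1)*(q + 3)*(q^2 + 3*q - 4) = (q - 3)*(q - 1)^2*(q + 3)*(q + 4)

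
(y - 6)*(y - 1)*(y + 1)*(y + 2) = y^4 - 4*y^3 - 13*y^2 + 4*y + 12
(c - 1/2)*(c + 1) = c^2 + c/2 - 1/2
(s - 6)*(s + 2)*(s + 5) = s^3 + s^2 - 32*s - 60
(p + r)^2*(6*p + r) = 6*p^3 + 13*p^2*r + 8*p*r^2 + r^3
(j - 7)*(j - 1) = j^2 - 8*j + 7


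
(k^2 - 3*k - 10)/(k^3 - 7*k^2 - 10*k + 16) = (k - 5)/(k^2 - 9*k + 8)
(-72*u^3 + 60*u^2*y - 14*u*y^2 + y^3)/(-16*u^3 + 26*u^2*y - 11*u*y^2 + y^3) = (36*u^2 - 12*u*y + y^2)/(8*u^2 - 9*u*y + y^2)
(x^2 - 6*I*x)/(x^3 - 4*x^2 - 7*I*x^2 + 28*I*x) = (x - 6*I)/(x^2 - 4*x - 7*I*x + 28*I)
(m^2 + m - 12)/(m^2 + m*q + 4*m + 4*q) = (m - 3)/(m + q)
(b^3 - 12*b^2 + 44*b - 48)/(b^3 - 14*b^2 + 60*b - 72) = (b - 4)/(b - 6)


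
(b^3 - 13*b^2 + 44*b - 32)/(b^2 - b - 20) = (-b^3 + 13*b^2 - 44*b + 32)/(-b^2 + b + 20)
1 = 1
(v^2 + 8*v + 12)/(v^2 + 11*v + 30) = (v + 2)/(v + 5)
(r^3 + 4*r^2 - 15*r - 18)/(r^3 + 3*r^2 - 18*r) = (r + 1)/r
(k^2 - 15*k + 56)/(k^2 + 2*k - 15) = (k^2 - 15*k + 56)/(k^2 + 2*k - 15)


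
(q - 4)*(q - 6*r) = q^2 - 6*q*r - 4*q + 24*r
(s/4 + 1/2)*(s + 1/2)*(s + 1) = s^3/4 + 7*s^2/8 + 7*s/8 + 1/4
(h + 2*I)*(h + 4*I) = h^2 + 6*I*h - 8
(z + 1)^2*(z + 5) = z^3 + 7*z^2 + 11*z + 5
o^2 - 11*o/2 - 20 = (o - 8)*(o + 5/2)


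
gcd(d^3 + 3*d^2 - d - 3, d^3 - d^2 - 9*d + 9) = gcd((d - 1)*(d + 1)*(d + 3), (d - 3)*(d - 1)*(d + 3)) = d^2 + 2*d - 3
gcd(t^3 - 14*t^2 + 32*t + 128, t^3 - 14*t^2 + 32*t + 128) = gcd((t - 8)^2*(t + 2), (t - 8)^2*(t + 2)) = t^3 - 14*t^2 + 32*t + 128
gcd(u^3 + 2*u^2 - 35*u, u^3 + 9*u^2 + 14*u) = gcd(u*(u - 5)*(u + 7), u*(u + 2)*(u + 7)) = u^2 + 7*u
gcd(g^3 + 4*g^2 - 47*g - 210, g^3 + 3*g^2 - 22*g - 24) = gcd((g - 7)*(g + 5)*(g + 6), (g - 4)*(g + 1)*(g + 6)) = g + 6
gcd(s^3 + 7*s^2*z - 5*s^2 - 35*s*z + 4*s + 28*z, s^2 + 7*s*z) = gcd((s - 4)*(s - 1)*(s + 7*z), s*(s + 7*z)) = s + 7*z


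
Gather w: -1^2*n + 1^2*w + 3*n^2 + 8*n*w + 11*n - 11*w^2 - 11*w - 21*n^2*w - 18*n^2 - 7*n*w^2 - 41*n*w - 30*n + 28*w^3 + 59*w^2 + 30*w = -15*n^2 - 20*n + 28*w^3 + w^2*(48 - 7*n) + w*(-21*n^2 - 33*n + 20)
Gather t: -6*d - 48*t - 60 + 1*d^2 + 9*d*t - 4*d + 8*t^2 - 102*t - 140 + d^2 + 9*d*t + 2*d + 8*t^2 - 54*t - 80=2*d^2 - 8*d + 16*t^2 + t*(18*d - 204) - 280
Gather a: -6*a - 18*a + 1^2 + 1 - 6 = -24*a - 4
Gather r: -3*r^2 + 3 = 3 - 3*r^2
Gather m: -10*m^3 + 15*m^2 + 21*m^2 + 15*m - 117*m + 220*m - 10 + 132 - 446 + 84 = -10*m^3 + 36*m^2 + 118*m - 240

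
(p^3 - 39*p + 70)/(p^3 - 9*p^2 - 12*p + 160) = (p^2 + 5*p - 14)/(p^2 - 4*p - 32)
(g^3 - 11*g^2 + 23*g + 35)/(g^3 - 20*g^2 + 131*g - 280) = (g + 1)/(g - 8)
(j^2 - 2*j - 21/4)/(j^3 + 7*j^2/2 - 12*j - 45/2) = (j - 7/2)/(j^2 + 2*j - 15)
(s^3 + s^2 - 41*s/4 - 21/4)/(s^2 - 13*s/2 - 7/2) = (2*s^2 + s - 21)/(2*(s - 7))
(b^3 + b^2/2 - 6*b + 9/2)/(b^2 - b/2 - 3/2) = (b^2 + 2*b - 3)/(b + 1)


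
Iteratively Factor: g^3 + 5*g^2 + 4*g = (g + 4)*(g^2 + g) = (g + 1)*(g + 4)*(g)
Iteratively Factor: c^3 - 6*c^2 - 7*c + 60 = (c - 5)*(c^2 - c - 12) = (c - 5)*(c - 4)*(c + 3)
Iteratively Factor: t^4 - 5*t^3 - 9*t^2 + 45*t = (t + 3)*(t^3 - 8*t^2 + 15*t) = t*(t + 3)*(t^2 - 8*t + 15) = t*(t - 5)*(t + 3)*(t - 3)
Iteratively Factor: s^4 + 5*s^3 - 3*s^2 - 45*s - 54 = (s + 2)*(s^3 + 3*s^2 - 9*s - 27) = (s - 3)*(s + 2)*(s^2 + 6*s + 9) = (s - 3)*(s + 2)*(s + 3)*(s + 3)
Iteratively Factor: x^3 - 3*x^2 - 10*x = (x + 2)*(x^2 - 5*x) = (x - 5)*(x + 2)*(x)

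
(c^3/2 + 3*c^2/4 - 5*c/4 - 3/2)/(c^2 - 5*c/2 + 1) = (2*c^3 + 3*c^2 - 5*c - 6)/(2*(2*c^2 - 5*c + 2))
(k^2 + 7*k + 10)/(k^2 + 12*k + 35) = (k + 2)/(k + 7)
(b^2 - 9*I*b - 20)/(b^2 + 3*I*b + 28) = (b - 5*I)/(b + 7*I)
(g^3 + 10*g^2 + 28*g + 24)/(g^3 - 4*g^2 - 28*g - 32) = (g + 6)/(g - 8)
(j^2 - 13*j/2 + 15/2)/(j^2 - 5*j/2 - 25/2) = (2*j - 3)/(2*j + 5)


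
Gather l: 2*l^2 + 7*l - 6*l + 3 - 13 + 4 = 2*l^2 + l - 6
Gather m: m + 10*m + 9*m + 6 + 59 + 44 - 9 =20*m + 100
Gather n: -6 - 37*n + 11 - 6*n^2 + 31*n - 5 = -6*n^2 - 6*n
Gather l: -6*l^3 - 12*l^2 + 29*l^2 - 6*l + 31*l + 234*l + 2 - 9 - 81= -6*l^3 + 17*l^2 + 259*l - 88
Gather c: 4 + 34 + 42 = 80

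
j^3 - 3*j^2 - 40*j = j*(j - 8)*(j + 5)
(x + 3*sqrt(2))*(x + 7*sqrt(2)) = x^2 + 10*sqrt(2)*x + 42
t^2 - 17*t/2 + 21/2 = (t - 7)*(t - 3/2)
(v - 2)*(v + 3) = v^2 + v - 6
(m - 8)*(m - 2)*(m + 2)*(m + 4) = m^4 - 4*m^3 - 36*m^2 + 16*m + 128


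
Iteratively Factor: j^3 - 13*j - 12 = (j + 3)*(j^2 - 3*j - 4) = (j + 1)*(j + 3)*(j - 4)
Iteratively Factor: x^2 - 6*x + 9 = (x - 3)*(x - 3)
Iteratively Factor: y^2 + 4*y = (y + 4)*(y)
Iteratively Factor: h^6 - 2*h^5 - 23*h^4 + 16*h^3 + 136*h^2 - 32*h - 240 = (h - 2)*(h^5 - 23*h^3 - 30*h^2 + 76*h + 120) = (h - 2)*(h + 2)*(h^4 - 2*h^3 - 19*h^2 + 8*h + 60) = (h - 5)*(h - 2)*(h + 2)*(h^3 + 3*h^2 - 4*h - 12) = (h - 5)*(h - 2)*(h + 2)^2*(h^2 + h - 6) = (h - 5)*(h - 2)*(h + 2)^2*(h + 3)*(h - 2)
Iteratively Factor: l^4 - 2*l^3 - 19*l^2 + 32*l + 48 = (l - 4)*(l^3 + 2*l^2 - 11*l - 12) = (l - 4)*(l - 3)*(l^2 + 5*l + 4) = (l - 4)*(l - 3)*(l + 4)*(l + 1)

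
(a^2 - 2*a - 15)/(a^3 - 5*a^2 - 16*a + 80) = (a + 3)/(a^2 - 16)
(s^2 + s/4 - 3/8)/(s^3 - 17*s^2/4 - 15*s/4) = (s - 1/2)/(s*(s - 5))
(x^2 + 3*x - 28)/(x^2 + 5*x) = (x^2 + 3*x - 28)/(x*(x + 5))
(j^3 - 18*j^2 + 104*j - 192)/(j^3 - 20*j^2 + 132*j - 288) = (j - 4)/(j - 6)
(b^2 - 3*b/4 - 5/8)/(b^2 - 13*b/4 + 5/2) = (b + 1/2)/(b - 2)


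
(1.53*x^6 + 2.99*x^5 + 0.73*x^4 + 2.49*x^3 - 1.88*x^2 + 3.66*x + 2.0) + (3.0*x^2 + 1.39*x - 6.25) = 1.53*x^6 + 2.99*x^5 + 0.73*x^4 + 2.49*x^3 + 1.12*x^2 + 5.05*x - 4.25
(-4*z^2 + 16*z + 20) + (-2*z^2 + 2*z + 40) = -6*z^2 + 18*z + 60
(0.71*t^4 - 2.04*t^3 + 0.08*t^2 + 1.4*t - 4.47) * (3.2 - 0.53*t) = -0.3763*t^5 + 3.3532*t^4 - 6.5704*t^3 - 0.486*t^2 + 6.8491*t - 14.304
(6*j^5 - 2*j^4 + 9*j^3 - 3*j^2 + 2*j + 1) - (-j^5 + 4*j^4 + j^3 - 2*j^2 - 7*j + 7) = 7*j^5 - 6*j^4 + 8*j^3 - j^2 + 9*j - 6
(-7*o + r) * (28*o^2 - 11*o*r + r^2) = -196*o^3 + 105*o^2*r - 18*o*r^2 + r^3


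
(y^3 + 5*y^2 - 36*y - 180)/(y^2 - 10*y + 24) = (y^2 + 11*y + 30)/(y - 4)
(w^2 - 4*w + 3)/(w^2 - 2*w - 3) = (w - 1)/(w + 1)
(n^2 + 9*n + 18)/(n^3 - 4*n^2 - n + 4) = (n^2 + 9*n + 18)/(n^3 - 4*n^2 - n + 4)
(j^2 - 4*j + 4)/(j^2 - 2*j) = (j - 2)/j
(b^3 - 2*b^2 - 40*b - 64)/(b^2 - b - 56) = (b^2 + 6*b + 8)/(b + 7)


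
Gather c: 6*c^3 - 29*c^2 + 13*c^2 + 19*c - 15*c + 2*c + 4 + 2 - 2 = 6*c^3 - 16*c^2 + 6*c + 4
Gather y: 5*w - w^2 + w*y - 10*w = -w^2 + w*y - 5*w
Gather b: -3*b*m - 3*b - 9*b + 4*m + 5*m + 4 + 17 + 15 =b*(-3*m - 12) + 9*m + 36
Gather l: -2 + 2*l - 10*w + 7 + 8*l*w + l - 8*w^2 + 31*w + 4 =l*(8*w + 3) - 8*w^2 + 21*w + 9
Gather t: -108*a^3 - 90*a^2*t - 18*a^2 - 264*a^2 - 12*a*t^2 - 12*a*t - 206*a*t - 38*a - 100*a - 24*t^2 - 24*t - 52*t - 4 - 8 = -108*a^3 - 282*a^2 - 138*a + t^2*(-12*a - 24) + t*(-90*a^2 - 218*a - 76) - 12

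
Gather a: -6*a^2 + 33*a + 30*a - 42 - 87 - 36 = -6*a^2 + 63*a - 165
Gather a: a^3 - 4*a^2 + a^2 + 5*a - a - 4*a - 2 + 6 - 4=a^3 - 3*a^2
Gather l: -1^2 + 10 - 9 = 0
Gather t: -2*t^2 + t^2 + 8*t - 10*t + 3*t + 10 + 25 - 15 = -t^2 + t + 20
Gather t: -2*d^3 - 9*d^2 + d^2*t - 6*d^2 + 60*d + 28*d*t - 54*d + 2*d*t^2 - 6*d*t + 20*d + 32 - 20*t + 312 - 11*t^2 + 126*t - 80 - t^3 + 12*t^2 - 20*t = -2*d^3 - 15*d^2 + 26*d - t^3 + t^2*(2*d + 1) + t*(d^2 + 22*d + 86) + 264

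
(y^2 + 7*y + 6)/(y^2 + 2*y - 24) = (y + 1)/(y - 4)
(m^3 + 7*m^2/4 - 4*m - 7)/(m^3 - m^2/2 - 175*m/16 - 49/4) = 4*(m^2 - 4)/(4*m^2 - 9*m - 28)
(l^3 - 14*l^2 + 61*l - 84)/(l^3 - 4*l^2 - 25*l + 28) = (l^2 - 7*l + 12)/(l^2 + 3*l - 4)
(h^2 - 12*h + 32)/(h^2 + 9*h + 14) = (h^2 - 12*h + 32)/(h^2 + 9*h + 14)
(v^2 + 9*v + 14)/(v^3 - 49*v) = (v + 2)/(v*(v - 7))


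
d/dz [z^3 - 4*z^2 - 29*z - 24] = 3*z^2 - 8*z - 29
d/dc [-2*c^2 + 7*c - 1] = 7 - 4*c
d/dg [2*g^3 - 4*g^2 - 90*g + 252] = 6*g^2 - 8*g - 90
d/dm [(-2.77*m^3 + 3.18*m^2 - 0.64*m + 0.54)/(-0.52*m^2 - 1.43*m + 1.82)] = (1.4404*m^4 + 7.9222*m^3 - 20.0044*m^2 + 12.1368*m - 0.3926)/(0.2704*m^4 + 1.4872*m^3 + 0.1521*m^2 - 5.2052*m + 3.3124)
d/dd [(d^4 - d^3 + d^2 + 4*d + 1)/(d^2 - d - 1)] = (2*d^5 - 4*d^4 - 2*d^3 - 2*d^2 - 4*d - 3)/(d^4 - 2*d^3 - d^2 + 2*d + 1)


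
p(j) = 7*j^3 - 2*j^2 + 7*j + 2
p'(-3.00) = 208.00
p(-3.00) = -226.00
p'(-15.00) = 4792.00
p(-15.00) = -24178.00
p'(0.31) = 7.78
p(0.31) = 4.19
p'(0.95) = 22.15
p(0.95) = 12.85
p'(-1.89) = 89.57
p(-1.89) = -65.63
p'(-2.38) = 135.47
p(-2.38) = -120.36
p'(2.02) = 84.61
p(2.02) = 65.68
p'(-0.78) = 22.90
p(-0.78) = -8.00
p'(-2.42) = 139.66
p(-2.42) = -125.86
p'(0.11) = 6.81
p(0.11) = 2.76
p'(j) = 21*j^2 - 4*j + 7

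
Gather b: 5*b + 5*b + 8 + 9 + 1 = 10*b + 18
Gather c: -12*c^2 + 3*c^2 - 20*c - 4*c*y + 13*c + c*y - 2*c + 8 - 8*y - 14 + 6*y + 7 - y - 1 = -9*c^2 + c*(-3*y - 9) - 3*y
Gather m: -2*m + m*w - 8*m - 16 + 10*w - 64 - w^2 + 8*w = m*(w - 10) - w^2 + 18*w - 80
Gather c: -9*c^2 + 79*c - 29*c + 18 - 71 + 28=-9*c^2 + 50*c - 25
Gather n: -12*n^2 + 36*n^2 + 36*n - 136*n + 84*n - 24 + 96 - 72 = 24*n^2 - 16*n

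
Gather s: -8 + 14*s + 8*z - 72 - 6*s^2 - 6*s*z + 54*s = -6*s^2 + s*(68 - 6*z) + 8*z - 80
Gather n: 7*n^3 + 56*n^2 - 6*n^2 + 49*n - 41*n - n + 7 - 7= 7*n^3 + 50*n^2 + 7*n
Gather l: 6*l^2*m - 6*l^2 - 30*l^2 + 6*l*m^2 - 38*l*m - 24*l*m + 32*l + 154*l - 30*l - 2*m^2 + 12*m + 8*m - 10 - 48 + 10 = l^2*(6*m - 36) + l*(6*m^2 - 62*m + 156) - 2*m^2 + 20*m - 48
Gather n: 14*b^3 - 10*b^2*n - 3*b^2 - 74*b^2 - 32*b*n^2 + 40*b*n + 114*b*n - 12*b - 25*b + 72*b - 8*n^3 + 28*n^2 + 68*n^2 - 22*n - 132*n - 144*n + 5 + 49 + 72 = 14*b^3 - 77*b^2 + 35*b - 8*n^3 + n^2*(96 - 32*b) + n*(-10*b^2 + 154*b - 298) + 126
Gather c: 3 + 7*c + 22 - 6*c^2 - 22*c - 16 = -6*c^2 - 15*c + 9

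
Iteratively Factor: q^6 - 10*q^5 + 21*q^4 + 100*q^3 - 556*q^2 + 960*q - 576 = (q - 3)*(q^5 - 7*q^4 + 100*q^2 - 256*q + 192) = (q - 3)^2*(q^4 - 4*q^3 - 12*q^2 + 64*q - 64) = (q - 3)^2*(q - 2)*(q^3 - 2*q^2 - 16*q + 32) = (q - 3)^2*(q - 2)*(q + 4)*(q^2 - 6*q + 8) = (q - 4)*(q - 3)^2*(q - 2)*(q + 4)*(q - 2)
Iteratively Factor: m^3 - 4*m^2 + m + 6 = (m - 2)*(m^2 - 2*m - 3) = (m - 3)*(m - 2)*(m + 1)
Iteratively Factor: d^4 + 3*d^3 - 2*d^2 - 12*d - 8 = (d + 2)*(d^3 + d^2 - 4*d - 4) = (d + 1)*(d + 2)*(d^2 - 4) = (d - 2)*(d + 1)*(d + 2)*(d + 2)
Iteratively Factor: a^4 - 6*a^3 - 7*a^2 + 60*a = (a)*(a^3 - 6*a^2 - 7*a + 60) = a*(a + 3)*(a^2 - 9*a + 20) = a*(a - 5)*(a + 3)*(a - 4)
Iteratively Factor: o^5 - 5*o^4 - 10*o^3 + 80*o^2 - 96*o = (o - 2)*(o^4 - 3*o^3 - 16*o^2 + 48*o) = (o - 4)*(o - 2)*(o^3 + o^2 - 12*o) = (o - 4)*(o - 3)*(o - 2)*(o^2 + 4*o) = o*(o - 4)*(o - 3)*(o - 2)*(o + 4)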